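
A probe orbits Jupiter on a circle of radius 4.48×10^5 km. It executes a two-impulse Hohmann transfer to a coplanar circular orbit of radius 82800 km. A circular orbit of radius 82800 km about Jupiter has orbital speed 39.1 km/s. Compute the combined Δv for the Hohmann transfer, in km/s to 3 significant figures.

From the circular-orbit relation v² = μ/r at r = 82800 km: μ = v²r = (39.1)² × 82800 = 1.26585×10^8 km³/s².
Transfer-ellipse semi-major axis a_t = (r₁ + r₂)/2 = (4.480×10^5 + 82800)/2 = 2.654×10^5 km.
At r₁ the circular-orbit speed is v₁ = √(μ/r₁) = 16.809 km/s.
Transfer-orbit speed at r₁ (v² = μ(2/r − 1/a)): v_a = √[μ(2/r₁ − 1/a_t)] = 9.3890 km/s.
First burn Δv₁ = |v_a − v₁| = 7.420 km/s.
Circular speed at r₂: v₂ = √(μ/r₂) = 39.10 km/s.
Transfer-orbit speed at r₂: v_p = √[μ(2/r₂ − 1/a_t)] = 50.80 km/s.
Second burn Δv₂ = |v₂ − v_p| = 11.70 km/s.
Δv = Δv₁ + Δv₂ = 7.420 + 11.70 = 19.12 km/s.

Δv = 19.1 km/s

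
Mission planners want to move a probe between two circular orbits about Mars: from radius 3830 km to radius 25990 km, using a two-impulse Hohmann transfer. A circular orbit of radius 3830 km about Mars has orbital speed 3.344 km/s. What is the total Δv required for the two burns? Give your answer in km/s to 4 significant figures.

From the circular-orbit relation v² = μ/r at r = 3830 km: μ = v²r = (3.344)² × 3830 = 42828.3 km³/s².
Semi-major axis of the transfer orbit: a_t = (3830 + 25990)/2 = 14910 km.
At r₁ the circular-orbit speed is v₁ = √(μ/r₁) = 3.344 km/s.
Transfer-orbit speed at r₁ (vis-viva equation): v_p = √[μ(2/r₁ − 1/a_t)] = 4.415 km/s.
First burn Δv₁ = |v_p − v₁| = 1.071 km/s.
Circular speed at r₂: v₂ = √(μ/r₂) = 1.2837 km/s.
Transfer-orbit speed at r₂: v_a = √[μ(2/r₂ − 1/a_t)] = 0.65061 km/s.
Second burn Δv₂ = |v₂ − v_a| = 0.6331 km/s.
Δv = Δv₁ + Δv₂ = 1.071 + 0.6331 = 1.704 km/s.

Δv = 1.704 km/s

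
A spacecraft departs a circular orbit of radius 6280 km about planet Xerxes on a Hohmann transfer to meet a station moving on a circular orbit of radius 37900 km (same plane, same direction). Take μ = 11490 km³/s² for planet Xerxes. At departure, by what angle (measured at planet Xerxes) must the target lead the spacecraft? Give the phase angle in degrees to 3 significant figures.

Semi-major axis of the transfer orbit: a_t = (6280 + 37900)/2 = 22090 km.
Transfer time t = π√(a_t³/μ) = 96220 s.
Target angular speed ω₂ = √(μ/r₂³) = 1.453×10^-5 rad/s.
Angle swept by the target during transfer: ω₂·t = 1.398 rad = 80.10°.
The spacecraft traverses 180° on the transfer ellipse, so the target must lead by 180° − 80.10° = 99.9°.

φ = 99.9°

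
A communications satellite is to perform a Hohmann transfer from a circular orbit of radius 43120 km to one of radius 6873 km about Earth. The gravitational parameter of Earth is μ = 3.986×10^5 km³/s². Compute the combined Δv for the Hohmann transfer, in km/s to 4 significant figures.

Δv = 3.833 km/s

Semi-major axis of the transfer orbit: a_t = (43120 + 6873)/2 = 24996.5 km.
Circular speed at r₁: v₁ = √(μ/r₁) = √(3.986×10^5/43120) = 3.040 km/s.
Transfer-orbit speed at r₁ (v² = μ(2/r − 1/a)): v_a = √[μ(2/r₁ − 1/a_t)] = 1.594 km/s.
First burn Δv₁ = |v_a − v₁| = 1.446 km/s.
At r₂, v₂ = √(μ/r₂) = 7.6154 km/s.
Transfer-orbit speed at r₂: v_p = √[μ(2/r₂ − 1/a_t)] = 10.002 km/s.
Second burn Δv₂ = |v₂ − v_p| = 2.387 km/s.
Total Δv = Δv₁ + Δv₂ = 3.833 km/s.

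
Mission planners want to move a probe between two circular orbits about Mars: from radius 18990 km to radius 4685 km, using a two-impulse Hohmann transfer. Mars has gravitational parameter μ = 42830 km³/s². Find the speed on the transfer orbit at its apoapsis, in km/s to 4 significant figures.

v = 0.9448 km/s

The Hohmann ellipse has a_t = (r₁ + r₂)/2 = 11837.5 km.
The apoapsis of the transfer ellipse is at r = 18990 km.
Vis-viva: v = √[μ(2/r − 1/a_t)] = √[42830 × (2/18990 − 1/11837.5)] = 0.9448 km/s.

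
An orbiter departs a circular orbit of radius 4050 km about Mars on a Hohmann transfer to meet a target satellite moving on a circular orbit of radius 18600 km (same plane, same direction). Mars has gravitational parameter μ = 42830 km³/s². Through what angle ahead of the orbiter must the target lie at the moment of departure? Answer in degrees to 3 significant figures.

Transfer-ellipse semi-major axis a_t = (r₁ + r₂)/2 = (4050 + 18600)/2 = 11325 km.
Transfer time t = π√(a_t³/μ) = 18295 s.
Target angular speed ω₂ = √(μ/r₂³) = 8.1584×10^-5 rad/s.
Angle swept by the target during transfer: ω₂·t = 1.4926 rad = 85.52°.
The orbiter traverses 180° on the transfer ellipse, so the target must lead by 180° − 85.52° = 94.5°.

φ = 94.5°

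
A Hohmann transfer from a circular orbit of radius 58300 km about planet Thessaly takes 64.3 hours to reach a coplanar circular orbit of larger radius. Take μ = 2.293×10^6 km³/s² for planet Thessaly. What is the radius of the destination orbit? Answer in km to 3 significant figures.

r₂ = 4.05×10^5 km

Transfer time t = 64.3 hours = 2.3148×10^5 s, and t = π√(a_t³/μ).
So a_t = (μ t²/π²)^(1/3) = (2.293×10^6 × (2.3148×10^5)² / π²)^(1/3) = 2.3176×10^5 km.
Since a_t = (r₁ + r₂)/2, r₂ = 2a_t − r₁ = 2×2.3176×10^5 − 58300 = 4.0522×10^5 km.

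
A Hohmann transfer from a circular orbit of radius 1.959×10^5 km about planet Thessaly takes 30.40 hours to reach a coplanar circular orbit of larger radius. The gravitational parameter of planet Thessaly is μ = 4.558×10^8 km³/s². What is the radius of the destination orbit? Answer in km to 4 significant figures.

r₂ = 1.446×10^6 km

Transfer time t = 30.40 hours = 1.0944×10^5 s, and t = π√(a_t³/μ).
So a_t = (μ t²/π²)^(1/3) = (4.558×10^8 × (1.0944×10^5)² / π²)^(1/3) = 8.2087×10^5 km.
Since a_t = (r₁ + r₂)/2, r₂ = 2a_t − r₁ = 2×8.2087×10^5 − 1.959×10^5 = 1.44584×10^6 km.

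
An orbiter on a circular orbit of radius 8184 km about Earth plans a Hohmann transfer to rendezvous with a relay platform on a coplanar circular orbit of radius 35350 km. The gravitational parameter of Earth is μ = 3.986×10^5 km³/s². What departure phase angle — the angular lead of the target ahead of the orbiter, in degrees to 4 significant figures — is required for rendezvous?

Transfer-ellipse semi-major axis a_t = (r₁ + r₂)/2 = (8184 + 35350)/2 = 21767 km.
The half-period of the transfer ellipse is t = π√(a_t³/μ) = 15980 s.
Target angular speed ω₂ = √(μ/r₂³) = 9.499×10^-5 rad/s.
Angle swept by the target during transfer: ω₂·t = 1.518 rad = 86.97°.
The orbiter traverses 180° on the transfer ellipse, so the target must lead by 180° − 86.97° = 93.03°.

φ = 93.03°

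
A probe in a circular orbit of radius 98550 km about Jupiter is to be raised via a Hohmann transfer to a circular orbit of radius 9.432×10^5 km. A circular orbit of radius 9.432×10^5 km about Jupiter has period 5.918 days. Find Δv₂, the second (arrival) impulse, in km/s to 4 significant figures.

Δv₂ = 6.549 km/s

From Kepler's third law T² = 4π²r³/μ at r = 9.432×10^5 km, T = 5.918 days = 5.918 × 86400 s = 5.113152×10^5 s: μ = 4π²r³/T² = 1.26705×10^8 km³/s².
The Hohmann ellipse has a_t = (r₁ + r₂)/2 = 5.20875×10^5 km.
Circular speed at r = 9.432×10^5 km: v_c = √(μ/r) = 11.59 km/s.
Vis-viva on the transfer ellipse at r = 9.432×10^5 km gives v_t = √[μ(2/r − 1/a_t)] = 5.041 km/s.
Δv₂ = |v_t − v_c| = |5.041 − 11.59| = 6.549 km/s.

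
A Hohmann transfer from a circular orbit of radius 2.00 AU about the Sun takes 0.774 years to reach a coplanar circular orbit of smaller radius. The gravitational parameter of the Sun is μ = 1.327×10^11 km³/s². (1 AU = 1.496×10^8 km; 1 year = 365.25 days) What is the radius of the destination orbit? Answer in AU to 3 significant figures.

In km: r₁ = 2.00 × 1.496×10^8 = 2.992×10^8 km.
Transfer time t = 0.774 years × 365.25 × 86400 s = 2.44255824×10^7 s, and t = π√(a_t³/μ).
So a_t = (μ t²/π²)^(1/3) = (1.327×10^11 × (2.44255824×10^7)² / π²)^(1/3) = 2.0018×10^8 km.
Since a_t = (r₁ + r₂)/2, r₂ = 2a_t − r₁ = 2×2.0018×10^8 − 2.992×10^8 = 1.0116×10^8 km.
In AU: r₂ = 1.0116×10^8 / 1.496×10^8 = 0.676 AU.

r₂ = 0.676 AU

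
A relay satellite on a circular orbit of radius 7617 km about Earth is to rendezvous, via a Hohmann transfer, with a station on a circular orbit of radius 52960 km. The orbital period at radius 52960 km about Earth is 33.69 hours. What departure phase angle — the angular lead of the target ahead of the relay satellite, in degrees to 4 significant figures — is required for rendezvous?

φ = 102.1°

From Kepler's third law T² = 4π²r³/μ at r = 52960 km, T = 33.69 hours = 33.69 × 3600 s = 1.21284×10^5 s: μ = 4π²r³/T² = 3.98654×10^5 km³/s².
Semi-major axis of the transfer orbit: a_t = (7617 + 52960)/2 = 30288.5 km.
Transfer time t = π√(a_t³/μ) = 26228 s.
The target's mean motion on its circular orbit is ω₂ = √(μ/r₂³) = 5.1806×10^-5 rad/s.
Angle swept by the target during transfer: ω₂·t = 1.35877 rad = 77.852°.
Arrival is 180° from departure on the ellipse, so φ = 180° − 77.852° = 102.1°.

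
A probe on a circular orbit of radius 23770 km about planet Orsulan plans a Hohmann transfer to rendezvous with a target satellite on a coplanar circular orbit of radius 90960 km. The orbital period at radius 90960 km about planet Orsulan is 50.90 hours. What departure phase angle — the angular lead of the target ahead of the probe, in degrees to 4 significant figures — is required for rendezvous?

φ = 89.85°

From Kepler's third law T² = 4π²r³/μ at r = 90960 km, T = 50.90 hours = 50.90 × 3600 s = 1.8324×10^5 s: μ = 4π²r³/T² = 8.84852×10^5 km³/s².
Semi-major axis of the transfer orbit: a_t = (23770 + 90960)/2 = 57365 km.
Transfer time t = π√(a_t³/μ) = 45887 s.
Target angular speed ω₂ = √(μ/r₂³) = 3.4289×10^-5 rad/s.
Angle swept by the target during transfer: ω₂·t = 1.5734 rad = 90.15°.
The probe traverses 180° on the transfer ellipse, so the target must lead by 180° − 90.15° = 89.85°.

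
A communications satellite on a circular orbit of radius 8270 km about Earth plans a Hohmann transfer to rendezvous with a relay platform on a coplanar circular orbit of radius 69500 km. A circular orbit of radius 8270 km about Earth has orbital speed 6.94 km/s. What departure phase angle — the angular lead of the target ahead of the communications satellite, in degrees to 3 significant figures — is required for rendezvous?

φ = 105°

From the circular-orbit relation v² = μ/r at r = 8270 km: μ = v²r = (6.94)² × 8270 = 3.98313×10^5 km³/s².
The Hohmann ellipse has a_t = (r₁ + r₂)/2 = 38885 km.
Transfer time t = π√(a_t³/μ) = 38169 s.
The target's mean motion on its circular orbit is ω₂ = √(μ/r₂³) = 3.4446×10^-5 rad/s.
Angle swept by the target during transfer: ω₂·t = 1.3148 rad = 75.33°.
Arrival is 180° from departure on the ellipse, so φ = 180° − 75.33° = 105°.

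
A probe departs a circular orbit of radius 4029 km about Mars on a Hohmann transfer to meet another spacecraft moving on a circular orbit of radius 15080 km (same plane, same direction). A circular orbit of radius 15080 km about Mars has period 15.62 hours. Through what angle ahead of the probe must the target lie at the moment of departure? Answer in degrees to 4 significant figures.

φ = 89.22°

From Kepler's third law T² = 4π²r³/μ at r = 15080 km, T = 15.62 hours = 15.62 × 3600 s = 56232 s: μ = 4π²r³/T² = 42815.1 km³/s².
The Hohmann ellipse has a_t = (r₁ + r₂)/2 = 9554.5 km.
The half-period of the transfer ellipse is t = π√(a_t³/μ) = 14179.6 s.
The target's mean motion on its circular orbit is ω₂ = √(μ/r₂³) = 1.11737×10^-4 rad/s.
Angle swept by the target during transfer: ω₂·t = 1.5844 rad = 90.78°.
Arrival is 180° from departure on the ellipse, so φ = 180° − 90.78° = 89.22°.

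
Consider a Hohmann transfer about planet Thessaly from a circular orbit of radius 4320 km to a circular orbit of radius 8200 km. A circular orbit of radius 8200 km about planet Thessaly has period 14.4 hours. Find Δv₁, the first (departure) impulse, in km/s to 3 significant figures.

Δv₁ = 0.198 km/s

From Kepler's third law T² = 4π²r³/μ at r = 8200 km, T = 14.4 hours = 14.4 × 3600 s = 51840 s: μ = 4π²r³/T² = 8099.74 km³/s².
Semi-major axis of the transfer orbit: a_t = (4320 + 8200)/2 = 6260 km.
On the circular orbit at r = 4320 km, v_c = √(μ/r) = 1.3693 km/s.
Transfer-orbit speed at the same r (vis-viva, a = a_t): v_t = √[μ(2/r − 1/a_t)] = 1.5672 km/s.
Δv₁ = |v_t − v_c| = |1.5672 − 1.3693| = 0.1979 km/s.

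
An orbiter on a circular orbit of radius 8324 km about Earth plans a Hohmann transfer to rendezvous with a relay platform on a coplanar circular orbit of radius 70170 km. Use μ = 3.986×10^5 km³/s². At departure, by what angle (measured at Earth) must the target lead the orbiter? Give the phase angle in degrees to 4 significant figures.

Transfer-ellipse semi-major axis a_t = (r₁ + r₂)/2 = (8324 + 70170)/2 = 39247 km.
Transfer time t = π√(a_t³/μ) = 38690 s.
Target angular speed ω₂ = √(μ/r₂³) = 3.397×10^-5 rad/s.
Angle swept by the target during transfer: ω₂·t = 1.314 rad = 75.29°.
Arrival is 180° from departure on the ellipse, so φ = 180° − 75.29° = 104.7°.

φ = 104.7°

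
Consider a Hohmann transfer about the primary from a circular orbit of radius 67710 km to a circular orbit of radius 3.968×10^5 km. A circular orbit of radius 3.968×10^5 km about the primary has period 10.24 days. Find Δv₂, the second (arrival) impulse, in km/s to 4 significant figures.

From Kepler's third law T² = 4π²r³/μ at r = 3.968×10^5 km, T = 10.24 days = 10.24 × 86400 s = 8.84736×10^5 s: μ = 4π²r³/T² = 3.15099×10^6 km³/s².
Semi-major axis of the transfer orbit: a_t = (67710 + 3.968×10^5)/2 = 2.32255×10^5 km.
Circular speed at r = 3.968×10^5 km: v_c = √(μ/r) = 2.818 km/s.
Vis-viva on the transfer ellipse at r = 3.968×10^5 km gives v_t = √[μ(2/r − 1/a_t)] = 1.522 km/s.
Δv₂ = |v_t − v_c| = |1.522 − 2.818| = 1.296 km/s.

Δv₂ = 1.296 km/s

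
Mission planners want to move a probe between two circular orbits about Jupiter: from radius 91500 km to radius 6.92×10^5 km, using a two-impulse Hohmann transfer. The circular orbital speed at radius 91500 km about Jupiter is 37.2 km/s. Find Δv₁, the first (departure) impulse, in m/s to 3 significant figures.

From the circular-orbit relation v² = μ/r at r = 91500 km: μ = v²r = (37.2)² × 91500 = 1.26621×10^8 km³/s².
The Hohmann ellipse has a_t = (r₁ + r₂)/2 = 3.9175×10^5 km.
On the circular orbit at r = 91500 km, v_c = √(μ/r) = 37.20 km/s.
Vis-viva on the transfer ellipse at r = 91500 km gives v_t = √[μ(2/r − 1/a_t)] = 49.44 km/s.
Δv₁ = |v_t − v_c| = |49.44 − 37.20| = 12.24 km/s.

Δv₁ = 12200 m/s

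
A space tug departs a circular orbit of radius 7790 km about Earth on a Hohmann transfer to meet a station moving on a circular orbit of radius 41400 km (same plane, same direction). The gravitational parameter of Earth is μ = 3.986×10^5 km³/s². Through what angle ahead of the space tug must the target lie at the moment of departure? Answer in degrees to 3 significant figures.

The Hohmann ellipse has a_t = (r₁ + r₂)/2 = 24595 km.
Transfer time t = π√(a_t³/μ) = 19193 s.
The target's mean motion on its circular orbit is ω₂ = √(μ/r₂³) = 7.4949×10^-5 rad/s.
Angle swept by the target during transfer: ω₂·t = 1.4385 rad = 82.42°.
The space tug traverses 180° on the transfer ellipse, so the target must lead by 180° − 82.42° = 97.6°.

φ = 97.6°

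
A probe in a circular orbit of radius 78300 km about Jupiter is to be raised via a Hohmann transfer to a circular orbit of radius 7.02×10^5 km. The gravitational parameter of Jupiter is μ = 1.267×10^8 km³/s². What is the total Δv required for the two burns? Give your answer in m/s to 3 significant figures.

Semi-major axis of the transfer orbit: a_t = (78300 + 7.020×10^5)/2 = 3.9015×10^5 km.
Circular speed at r₁: v₁ = √(μ/r₁) = √(1.267×10^8/78300) = 40.23 km/s.
Transfer-orbit speed at r₁ (vis-viva equation): v_p = √[μ(2/r₁ − 1/a_t)] = 53.96 km/s.
First burn Δv₁ = |v_p − v₁| = 13.73 km/s.
At r₂, v₂ = √(μ/r₂) = 13.4344 km/s.
Transfer-orbit speed at r₂: v_a = √[μ(2/r₂ − 1/a_t)] = 6.01845 km/s.
Second burn Δv₂ = |v₂ − v_a| = 7.416 km/s.
Δv = Δv₁ + Δv₂ = 13.73 + 7.416 = 21.15 km/s.

Δv = 21100 m/s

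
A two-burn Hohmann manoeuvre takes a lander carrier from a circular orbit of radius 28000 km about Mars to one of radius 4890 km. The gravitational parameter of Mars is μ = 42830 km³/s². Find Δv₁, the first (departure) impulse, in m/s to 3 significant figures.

Transfer-ellipse semi-major axis a_t = (r₁ + r₂)/2 = (28000 + 4890)/2 = 16445 km.
On the circular orbit at r = 28000 km, v_c = √(μ/r) = 1.2368 km/s.
Vis-viva on the transfer ellipse at r = 28000 km gives v_t = √[μ(2/r − 1/a_t)] = 0.67442 km/s.
Δv₁ = |v_t − v_c| = |0.67442 − 1.2368| = 0.5624 km/s.

Δv₁ = 562 m/s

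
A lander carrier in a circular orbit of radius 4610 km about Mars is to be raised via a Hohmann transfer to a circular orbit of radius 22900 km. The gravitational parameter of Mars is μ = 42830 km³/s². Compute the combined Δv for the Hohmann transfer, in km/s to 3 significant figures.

Δv = 1.46 km/s

The Hohmann ellipse has a_t = (r₁ + r₂)/2 = 13755 km.
At r₁ the circular-orbit speed is v₁ = √(μ/r₁) = 3.0481 km/s.
Transfer-orbit speed at r₁ (vis-viva equation): v_p = √[μ(2/r₁ − 1/a_t)] = 3.9329 km/s.
First burn Δv₁ = |v_p − v₁| = 0.8848 km/s.
Circular speed at r₂: v₂ = √(μ/r₂) = 1.3676 km/s.
Transfer-orbit speed at r₂: v_a = √[μ(2/r₂ − 1/a_t)] = 0.79173 km/s.
Second burn Δv₂ = |v₂ − v_a| = 0.5759 km/s.
Total Δv = Δv₁ + Δv₂ = 1.461 km/s.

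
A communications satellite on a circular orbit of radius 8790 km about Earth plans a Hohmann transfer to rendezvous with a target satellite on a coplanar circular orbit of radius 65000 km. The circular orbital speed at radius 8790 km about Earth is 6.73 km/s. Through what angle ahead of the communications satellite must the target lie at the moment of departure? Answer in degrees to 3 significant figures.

From the circular-orbit relation v² = μ/r at r = 8790 km: μ = v²r = (6.73)² × 8790 = 3.98125×10^5 km³/s².
Semi-major axis of the transfer orbit: a_t = (8790 + 65000)/2 = 36895 km.
Transfer time t = π√(a_t³/μ) = 35290 s.
Target angular speed ω₂ = √(μ/r₂³) = 3.807×10^-5 rad/s.
Angle swept by the target during transfer: ω₂·t = 1.3435 rad = 76.98°.
Arrival is 180° from departure on the ellipse, so φ = 180° − 76.98° = 103°.

φ = 103°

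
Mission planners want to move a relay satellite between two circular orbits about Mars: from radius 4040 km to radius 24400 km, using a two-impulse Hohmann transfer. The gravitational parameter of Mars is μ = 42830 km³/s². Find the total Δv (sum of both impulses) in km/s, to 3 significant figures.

Transfer-ellipse semi-major axis a_t = (r₁ + r₂)/2 = (4040 + 24400)/2 = 14220 km.
At r₁ the circular-orbit speed is v₁ = √(μ/r₁) = 3.256 km/s.
On the transfer ellipse at r₁, v² = μ(2/r − 1/a) gives v_p = √[μ(2/r₁ − 1/a_t)] = 4.265 km/s.
First burn Δv₁ = |v_p − v₁| = 1.009 km/s.
At r₂, v₂ = √(μ/r₂) = 1.3249 km/s.
Transfer-orbit speed at r₂: v_a = √[μ(2/r₂ − 1/a_t)] = 0.70619 km/s.
Second burn Δv₂ = |v₂ − v_a| = 0.6187 km/s.
Δv = Δv₁ + Δv₂ = 1.009 + 0.6187 = 1.628 km/s.

Δv = 1.63 km/s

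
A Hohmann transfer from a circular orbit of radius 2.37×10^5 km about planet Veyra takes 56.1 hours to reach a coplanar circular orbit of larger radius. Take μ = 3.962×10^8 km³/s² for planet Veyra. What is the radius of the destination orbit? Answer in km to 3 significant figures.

Transfer time t = 56.1 hours = 2.0196×10^5 s, and t = π√(a_t³/μ).
So a_t = (μ t²/π²)^(1/3) = (3.962×10^8 × (2.0196×10^5)² / π²)^(1/3) = 1.1786×10^6 km.
Since a_t = (r₁ + r₂)/2, r₂ = 2a_t − r₁ = 2×1.1786×10^6 − 2.370×10^5 = 2.1202×10^6 km.

r₂ = 2.12×10^6 km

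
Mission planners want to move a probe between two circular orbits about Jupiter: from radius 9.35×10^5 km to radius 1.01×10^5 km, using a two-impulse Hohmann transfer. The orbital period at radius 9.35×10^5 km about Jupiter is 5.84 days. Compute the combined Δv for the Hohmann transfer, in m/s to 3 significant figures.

From Kepler's third law T² = 4π²r³/μ at r = 9.35×10^5 km, T = 5.84 days = 5.84 × 86400 s = 5.04576×10^5 s: μ = 4π²r³/T² = 1.26748×10^8 km³/s².
Transfer-ellipse semi-major axis a_t = (r₁ + r₂)/2 = (9.350×10^5 + 1.010×10^5)/2 = 5.180×10^5 km.
Circular speed at r₁: v₁ = √(μ/r₁) = √(1.26748×10^8/9.350×10^5) = 11.643 km/s.
On the transfer ellipse at r₁, v² = μ(2/r − 1/a) gives v_a = √[μ(2/r₁ − 1/a_t)] = 5.1412 km/s.
First burn Δv₁ = |v_a − v₁| = 6.502 km/s.
Circular speed at r₂: v₂ = √(μ/r₂) = 35.425 km/s.
Transfer-orbit speed at r₂: v_p = √[μ(2/r₂ − 1/a_t)] = 47.594 km/s.
Second burn Δv₂ = |v₂ − v_p| = 12.17 km/s.
Total Δv = Δv₁ + Δv₂ = 18.67 km/s.

Δv = 18700 m/s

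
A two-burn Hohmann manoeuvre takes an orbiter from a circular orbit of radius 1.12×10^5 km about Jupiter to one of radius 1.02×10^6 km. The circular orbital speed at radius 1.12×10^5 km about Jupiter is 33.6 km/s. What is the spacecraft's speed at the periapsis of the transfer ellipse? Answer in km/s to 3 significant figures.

v = 45.1 km/s

From the circular-orbit relation v² = μ/r at r = 1.12×10^5 km: μ = v²r = (33.6)² × 1.12×10^5 = 1.26444×10^8 km³/s².
Transfer-ellipse semi-major axis a_t = (r₁ + r₂)/2 = (1.120×10^5 + 1.020×10^6)/2 = 5.660×10^5 km.
At periapsis, r = 1.120×10^5 km.
Applying v² = μ(2/r − 1/a_t): v = 45.11 km/s.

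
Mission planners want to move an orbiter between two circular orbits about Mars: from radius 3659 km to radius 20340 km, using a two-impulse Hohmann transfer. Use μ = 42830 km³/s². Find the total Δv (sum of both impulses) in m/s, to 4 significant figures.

Transfer-ellipse semi-major axis a_t = (r₁ + r₂)/2 = (3659 + 20340)/2 = 11999.5 km.
At r₁ the circular-orbit speed is v₁ = √(μ/r₁) = 3.421 km/s.
On the transfer ellipse at r₁, v² = μ(2/r − 1/a) gives v_p = √[μ(2/r₁ − 1/a_t)] = 4.454 km/s.
First burn Δv₁ = |v_p − v₁| = 1.033 km/s.
Circular speed at r₂: v₂ = √(μ/r₂) = 1.4511 km/s.
Transfer-orbit speed at r₂: v_a = √[μ(2/r₂ − 1/a_t)] = 0.80131 km/s.
Second burn Δv₂ = |v₂ − v_a| = 0.6498 km/s.
Δv = Δv₁ + Δv₂ = 1.033 + 0.6498 = 1.683 km/s.

Δv = 1683 m/s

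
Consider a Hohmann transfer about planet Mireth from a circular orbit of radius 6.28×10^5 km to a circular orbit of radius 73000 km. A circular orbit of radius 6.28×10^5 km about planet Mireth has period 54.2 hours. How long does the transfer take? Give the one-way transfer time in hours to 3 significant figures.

From Kepler's third law T² = 4π²r³/μ at r = 6.28×10^5 km, T = 54.2 hours = 54.2 × 3600 s = 1.9512×10^5 s: μ = 4π²r³/T² = 2.56824×10^8 km³/s².
Transfer-ellipse semi-major axis a_t = (r₁ + r₂)/2 = (6.280×10^5 + 73000)/2 = 3.505×10^5 km.
By Kepler's third law the transfer-orbit period is T = 2π√(a_t³/μ), so t = T/2 = 40680 s.
Converting: 40680 s ÷ 3600 s/hour = 11.3 hours.

t = 11.3 hours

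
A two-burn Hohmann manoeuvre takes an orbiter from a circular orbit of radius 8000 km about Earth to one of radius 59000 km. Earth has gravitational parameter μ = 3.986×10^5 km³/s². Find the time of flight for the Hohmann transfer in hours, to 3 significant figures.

t = 8.48 hours

The Hohmann ellipse has a_t = (r₁ + r₂)/2 = 33500 km.
Transfer time t = π√(a_t³/μ) = π√((33500)³ / 3.986×10^5) = 30510.4 s.
Converting: 30510.4 s ÷ 3600 s/hour = 8.48 hours.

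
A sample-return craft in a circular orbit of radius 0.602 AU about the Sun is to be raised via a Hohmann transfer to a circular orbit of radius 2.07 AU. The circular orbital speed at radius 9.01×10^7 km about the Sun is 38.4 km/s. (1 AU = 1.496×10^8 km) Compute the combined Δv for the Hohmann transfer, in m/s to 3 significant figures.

Δv = 16200 m/s

From the circular-orbit relation v² = μ/r at r = 9.01×10^7 km: μ = v²r = (38.4)² × 9.01×10^7 = 1.32858×10^11 km³/s².
In km: r₁ = 0.602 × 1.496×10^8 = 9.00592×10^7 km; r₂ = 2.07 × 1.496×10^8 = 3.09672×10^8 km.
Transfer-ellipse semi-major axis a_t = (r₁ + r₂)/2 = (9.00592×10^7 + 3.09672×10^8)/2 = 1.998656×10^8 km.
At r₁ the circular-orbit speed is v₁ = √(μ/r₁) = 38.408697 km/s.
Transfer-orbit speed at r₁ (vis-viva): v_p = √[μ(2/r₁ − 1/a_t)] = 47.809205 km/s.
First burn Δv₁ = |v_p − v₁| = 9.401 km/s.
Circular speed at r₂: v₂ = √(μ/r₂) = 20.713 km/s.
Transfer-orbit speed at r₂: v_a = √[μ(2/r₂ − 1/a_t)] = 13.904 km/s.
Second burn Δv₂ = |v₂ − v_a| = 6.809 km/s.
Total Δv = Δv₁ + Δv₂ = 16.21 km/s.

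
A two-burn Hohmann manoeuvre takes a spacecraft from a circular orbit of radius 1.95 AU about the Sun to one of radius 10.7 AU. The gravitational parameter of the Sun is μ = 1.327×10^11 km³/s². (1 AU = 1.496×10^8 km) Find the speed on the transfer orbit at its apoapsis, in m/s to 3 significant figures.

In km: r₁ = 1.95 × 1.496×10^8 = 2.9172×10^8 km; r₂ = 10.7 × 1.496×10^8 = 1.60072×10^9 km.
Transfer-ellipse semi-major axis a_t = (r₁ + r₂)/2 = (2.9172×10^8 + 1.60072×10^9)/2 = 9.4622×10^8 km.
The apoapsis of the transfer ellipse is at r = 1.60072×10^9 km.
Applying v² = μ(2/r − 1/a_t): v = 5.056 km/s.

v = 5060 m/s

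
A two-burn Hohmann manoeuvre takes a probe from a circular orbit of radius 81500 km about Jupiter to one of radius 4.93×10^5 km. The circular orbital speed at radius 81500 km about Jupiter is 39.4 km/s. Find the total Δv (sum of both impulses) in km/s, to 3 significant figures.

From the circular-orbit relation v² = μ/r at r = 81500 km: μ = v²r = (39.4)² × 81500 = 1.26517×10^8 km³/s².
Semi-major axis of the transfer orbit: a_t = (81500 + 4.930×10^5)/2 = 2.8725×10^5 km.
Circular speed at r₁: v₁ = √(μ/r₁) = √(1.26517×10^8/81500) = 39.400 km/s.
On the transfer ellipse at r₁, vis-viva gives v_p = √[μ(2/r₁ − 1/a_t)] = 51.617 km/s.
First burn Δv₁ = |v_p − v₁| = 12.217 km/s.
Circular speed at r₂: v₂ = √(μ/r₂) = 16.0196 km/s.
Transfer-orbit speed at r₂: v_a = √[μ(2/r₂ − 1/a_t)] = 8.53297 km/s.
Second burn Δv₂ = |v₂ − v_a| = 7.4866 km/s.
Total Δv = Δv₁ + Δv₂ = 19.70 km/s.

Δv = 19.7 km/s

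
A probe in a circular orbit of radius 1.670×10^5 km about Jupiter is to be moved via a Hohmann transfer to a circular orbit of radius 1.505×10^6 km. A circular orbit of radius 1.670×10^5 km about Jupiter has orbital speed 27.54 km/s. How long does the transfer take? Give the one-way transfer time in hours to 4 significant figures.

From the circular-orbit relation v² = μ/r at r = 1.670×10^5 km: μ = v²r = (27.54)² × 1.670×10^5 = 1.26661×10^8 km³/s².
Transfer-ellipse semi-major axis a_t = (r₁ + r₂)/2 = (1.670×10^5 + 1.505×10^6)/2 = 8.360×10^5 km.
Transfer time t = π√(a_t³/μ) = π√((8.360×10^5)³ / 1.26661×10^8) = 2.1337×10^5 s.
Converting: 2.1337×10^5 s ÷ 3600 s/hour = 59.27 hours.

t = 59.27 hours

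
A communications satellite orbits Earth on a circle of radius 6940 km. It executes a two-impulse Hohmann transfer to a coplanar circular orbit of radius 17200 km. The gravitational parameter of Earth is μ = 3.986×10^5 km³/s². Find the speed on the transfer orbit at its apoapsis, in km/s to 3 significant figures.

Transfer-ellipse semi-major axis a_t = (r₁ + r₂)/2 = (6940 + 17200)/2 = 12070 km.
At apoapsis, r = 17200 km.
From the vis-viva equation, v = √[μ(2/r − 1/a_t)] = 3.650 km/s.

v = 3.65 km/s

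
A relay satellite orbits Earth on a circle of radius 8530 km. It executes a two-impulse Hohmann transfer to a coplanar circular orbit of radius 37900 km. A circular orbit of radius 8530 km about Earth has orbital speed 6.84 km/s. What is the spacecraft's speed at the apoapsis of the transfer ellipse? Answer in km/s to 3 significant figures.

v = 1.97 km/s

From the circular-orbit relation v² = μ/r at r = 8530 km: μ = v²r = (6.84)² × 8530 = 3.99081×10^5 km³/s².
The Hohmann ellipse has a_t = (r₁ + r₂)/2 = 23215 km.
The apoapsis of the transfer ellipse is at r = 37900 km.
Vis-viva: v = √[μ(2/r − 1/a_t)] = √[3.99081×10^5 × (2/37900 − 1/23215)] = 1.967 km/s.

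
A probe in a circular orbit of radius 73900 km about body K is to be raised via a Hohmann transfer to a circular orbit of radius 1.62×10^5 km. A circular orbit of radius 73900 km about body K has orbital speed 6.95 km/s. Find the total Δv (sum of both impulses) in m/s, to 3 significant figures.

Δv = 2170 m/s

From the circular-orbit relation v² = μ/r at r = 73900 km: μ = v²r = (6.95)² × 73900 = 3.56955×10^6 km³/s².
Transfer-ellipse semi-major axis a_t = (r₁ + r₂)/2 = (73900 + 1.620×10^5)/2 = 1.1795×10^5 km.
Circular speed at r₁: v₁ = √(μ/r₁) = √(3.56955×10^6/73900) = 6.950 km/s.
On the transfer ellipse at r₁, v² = μ(2/r − 1/a) gives v_p = √[μ(2/r₁ − 1/a_t)] = 8.145 km/s.
First burn Δv₁ = |v_p − v₁| = 1.1950 km/s.
Circular speed at r₂: v₂ = √(μ/r₂) = 4.69407 km/s.
Transfer-orbit speed at r₂: v_a = √[μ(2/r₂ − 1/a_t)] = 3.71555 km/s.
Second burn Δv₂ = |v₂ − v_a| = 0.97852 km/s.
Δv = Δv₁ + Δv₂ = 1.1950 + 0.97852 = 2.174 km/s.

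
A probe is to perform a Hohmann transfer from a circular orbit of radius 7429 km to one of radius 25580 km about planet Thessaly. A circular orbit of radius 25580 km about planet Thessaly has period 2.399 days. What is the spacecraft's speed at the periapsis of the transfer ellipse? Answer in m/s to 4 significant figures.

From Kepler's third law T² = 4π²r³/μ at r = 25580 km, T = 2.399 days = 2.399 × 86400 s = 2.072736×10^5 s: μ = 4π²r³/T² = 15380.6 km³/s².
The Hohmann ellipse has a_t = (r₁ + r₂)/2 = 16504.5 km.
The periapsis of the transfer ellipse is at r = 7429 km.
From the vis-viva equation, v = √[μ(2/r − 1/a_t)] = 1.791 km/s.

v = 1791 m/s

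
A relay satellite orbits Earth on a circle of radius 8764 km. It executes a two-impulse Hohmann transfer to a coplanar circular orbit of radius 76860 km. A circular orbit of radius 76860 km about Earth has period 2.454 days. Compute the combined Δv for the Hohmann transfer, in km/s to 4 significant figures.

From Kepler's third law T² = 4π²r³/μ at r = 76860 km, T = 2.454 days = 2.454 × 86400 s = 2.120256×10^5 s: μ = 4π²r³/T² = 3.98735×10^5 km³/s².
The Hohmann ellipse has a_t = (r₁ + r₂)/2 = 42812 km.
At r₁ the circular-orbit speed is v₁ = √(μ/r₁) = 6.745 km/s.
Transfer-orbit speed at r₁ (vis-viva): v_p = √[μ(2/r₁ − 1/a_t)] = 9.038 km/s.
First burn Δv₁ = |v_p − v₁| = 2.293 km/s.
At r₂, v₂ = √(μ/r₂) = 2.278 km/s.
Transfer-orbit speed at r₂: v_a = √[μ(2/r₂ − 1/a_t)] = 1.031 km/s.
Second burn Δv₂ = |v₂ − v_a| = 1.247 km/s.
Δv = Δv₁ + Δv₂ = 2.293 + 1.247 = 3.540 km/s.

Δv = 3.540 km/s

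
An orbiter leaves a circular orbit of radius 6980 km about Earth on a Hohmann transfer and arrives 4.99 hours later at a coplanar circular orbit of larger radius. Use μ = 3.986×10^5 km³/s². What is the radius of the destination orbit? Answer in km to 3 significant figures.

Transfer time t = 4.99 hours = 17964 s, and t = π√(a_t³/μ).
So a_t = (μ t²/π²)^(1/3) = (3.986×10^5 × (17964)² / π²)^(1/3) = 23533 km.
Since a_t = (r₁ + r₂)/2, r₂ = 2a_t − r₁ = 2×23533 − 6980 = 40086 km.

r₂ = 40100 km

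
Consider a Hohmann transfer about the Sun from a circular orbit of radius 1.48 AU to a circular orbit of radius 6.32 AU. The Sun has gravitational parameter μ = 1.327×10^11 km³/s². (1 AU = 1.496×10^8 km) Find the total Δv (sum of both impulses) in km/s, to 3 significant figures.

In km: r₁ = 1.48 × 1.496×10^8 = 2.21408×10^8 km; r₂ = 6.32 × 1.496×10^8 = 9.45472×10^8 km.
Transfer-ellipse semi-major axis a_t = (r₁ + r₂)/2 = (2.21408×10^8 + 9.45472×10^8)/2 = 5.8344×10^8 km.
At r₁ the circular-orbit speed is v₁ = √(μ/r₁) = 24.482 km/s.
Transfer-orbit speed at r₁ (v² = μ(2/r − 1/a)): v_p = √[μ(2/r₁ − 1/a_t)] = 31.165 km/s.
First burn Δv₁ = |v_p − v₁| = 6.683 km/s.
Circular speed at r₂: v₂ = √(μ/r₂) = 11.847 km/s.
Transfer-orbit speed at r₂: v_a = √[μ(2/r₂ − 1/a_t)] = 7.2981 km/s.
Second burn Δv₂ = |v₂ − v_a| = 4.549 km/s.
Total Δv = Δv₁ + Δv₂ = 11.23 km/s.

Δv = 11.2 km/s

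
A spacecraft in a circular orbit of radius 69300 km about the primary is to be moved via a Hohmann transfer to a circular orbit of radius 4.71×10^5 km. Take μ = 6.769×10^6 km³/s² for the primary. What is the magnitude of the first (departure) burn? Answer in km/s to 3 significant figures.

Δv₁ = 3.17 km/s

Transfer-ellipse semi-major axis a_t = (r₁ + r₂)/2 = (69300 + 4.710×10^5)/2 = 2.7015×10^5 km.
Circular speed at r = 69300 km: v_c = √(μ/r) = 9.883 km/s.
Vis-viva on the transfer ellipse at r = 69300 km gives v_t = √[μ(2/r − 1/a_t)] = 13.05 km/s.
Δv₁ = |v_t − v_c| = |13.05 − 9.883| = 3.167 km/s.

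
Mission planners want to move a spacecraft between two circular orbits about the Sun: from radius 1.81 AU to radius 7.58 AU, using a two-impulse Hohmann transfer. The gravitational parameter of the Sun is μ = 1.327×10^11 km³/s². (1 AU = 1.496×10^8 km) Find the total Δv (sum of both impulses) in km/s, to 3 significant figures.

In km: r₁ = 1.81 × 1.496×10^8 = 2.70776×10^8 km; r₂ = 7.58 × 1.496×10^8 = 1.133968×10^9 km.
Semi-major axis of the transfer orbit: a_t = (2.70776×10^8 + 1.133968×10^9)/2 = 7.02372×10^8 km.
Circular speed at r₁: v₁ = √(μ/r₁) = √(1.327×10^11/2.70776×10^8) = 22.138 km/s.
Transfer-orbit speed at r₁ (v² = μ(2/r − 1/a)): v_p = √[μ(2/r₁ − 1/a_t)] = 28.129 km/s.
First burn Δv₁ = |v_p − v₁| = 5.991 km/s.
At r₂, v₂ = √(μ/r₂) = 10.818 km/s.
Transfer-orbit speed at r₂: v_a = √[μ(2/r₂ − 1/a_t)] = 6.7167 km/s.
Second burn Δv₂ = |v₂ − v_a| = 4.101 km/s.
Δv = Δv₁ + Δv₂ = 5.991 + 4.101 = 10.09 km/s.

Δv = 10.1 km/s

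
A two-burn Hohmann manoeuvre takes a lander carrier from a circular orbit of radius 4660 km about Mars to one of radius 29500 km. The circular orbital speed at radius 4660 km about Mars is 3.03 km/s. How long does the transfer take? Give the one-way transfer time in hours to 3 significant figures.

t = 9.42 hours

From the circular-orbit relation v² = μ/r at r = 4660 km: μ = v²r = (3.03)² × 4660 = 42783.0 km³/s².
Transfer-ellipse semi-major axis a_t = (r₁ + r₂)/2 = (4660 + 29500)/2 = 17080 km.
By Kepler's third law the transfer-orbit period is T = 2π√(a_t³/μ), so t = T/2 = 33900 s.
Converting: 33900 s ÷ 3600 s/hour = 9.42 hours.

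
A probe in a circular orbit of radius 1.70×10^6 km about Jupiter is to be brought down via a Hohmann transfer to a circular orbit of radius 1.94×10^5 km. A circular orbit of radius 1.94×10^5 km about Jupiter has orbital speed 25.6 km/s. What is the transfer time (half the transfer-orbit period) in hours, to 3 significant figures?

t = 71.3 hours

From the circular-orbit relation v² = μ/r at r = 1.94×10^5 km: μ = v²r = (25.6)² × 1.94×10^5 = 1.27140×10^8 km³/s².
Semi-major axis of the transfer orbit: a_t = (1.700×10^6 + 1.940×10^5)/2 = 9.470×10^5 km.
By Kepler's third law the transfer-orbit period is T = 2π√(a_t³/μ), so t = T/2 = 2.568×10^5 s.
Converting: 2.568×10^5 s ÷ 3600 s/hour = 71.3 hours.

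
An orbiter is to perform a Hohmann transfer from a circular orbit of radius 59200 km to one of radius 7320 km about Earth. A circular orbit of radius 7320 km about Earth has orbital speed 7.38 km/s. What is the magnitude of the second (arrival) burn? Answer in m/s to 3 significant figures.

From the circular-orbit relation v² = μ/r at r = 7320 km: μ = v²r = (7.38)² × 7320 = 3.98679×10^5 km³/s².
Transfer-ellipse semi-major axis a_t = (r₁ + r₂)/2 = (59200 + 7320)/2 = 33260 km.
On the circular orbit at r = 7320 km, v_c = √(μ/r) = 7.380 km/s.
Vis-viva on the transfer ellipse at r = 7320 km gives v_t = √[μ(2/r − 1/a_t)] = 9.846 km/s.
Δv₂ = |v_t − v_c| = |9.846 − 7.380| = 2.466 km/s.

Δv₂ = 2470 m/s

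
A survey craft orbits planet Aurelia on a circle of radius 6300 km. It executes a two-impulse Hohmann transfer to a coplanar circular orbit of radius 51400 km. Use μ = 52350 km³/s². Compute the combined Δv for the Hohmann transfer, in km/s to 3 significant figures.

Δv = 1.50 km/s

Semi-major axis of the transfer orbit: a_t = (6300 + 51400)/2 = 28850 km.
At r₁ the circular-orbit speed is v₁ = √(μ/r₁) = 2.883 km/s.
On the transfer ellipse at r₁, v² = μ(2/r − 1/a) gives v_p = √[μ(2/r₁ − 1/a_t)] = 3.848 km/s.
First burn Δv₁ = |v_p − v₁| = 0.9650 km/s.
At r₂, v₂ = √(μ/r₂) = 1.0092 km/s.
Transfer-orbit speed at r₂: v_a = √[μ(2/r₂ − 1/a_t)] = 0.47160 km/s.
Second burn Δv₂ = |v₂ − v_a| = 0.5376 km/s.
Total Δv = Δv₁ + Δv₂ = 1.503 km/s.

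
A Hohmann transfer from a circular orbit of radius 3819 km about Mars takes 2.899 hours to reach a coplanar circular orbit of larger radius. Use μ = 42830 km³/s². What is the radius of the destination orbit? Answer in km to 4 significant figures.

r₂ = 11760 km

Transfer time t = 2.899 hours = 10436.4 s, and t = π√(a_t³/μ).
So a_t = (μ t²/π²)^(1/3) = (42830 × (10436.4)² / π²)^(1/3) = 7789.6 km.
Since a_t = (r₁ + r₂)/2, r₂ = 2a_t − r₁ = 2×7789.6 − 3819 = 11760.2 km.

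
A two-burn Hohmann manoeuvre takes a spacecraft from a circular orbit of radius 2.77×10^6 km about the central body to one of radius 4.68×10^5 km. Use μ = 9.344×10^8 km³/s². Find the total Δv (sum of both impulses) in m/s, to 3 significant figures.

Δv = 22300 m/s

Transfer-ellipse semi-major axis a_t = (r₁ + r₂)/2 = (2.770×10^6 + 4.680×10^5)/2 = 1.619×10^6 km.
At r₁ the circular-orbit speed is v₁ = √(μ/r₁) = 18.36651 km/s.
Transfer-orbit speed at r₁ (vis-viva equation): v_a = √[μ(2/r₁ − 1/a_t)] = 9.874748 km/s.
First burn Δv₁ = |v_a − v₁| = 8.4918 km/s.
At r₂, v₂ = √(μ/r₂) = 44.683 km/s.
Transfer-orbit speed at r₂: v_p = √[μ(2/r₂ − 1/a_t)] = 58.447 km/s.
Second burn Δv₂ = |v₂ − v_p| = 13.764 km/s.
Δv = Δv₁ + Δv₂ = 8.4918 + 13.764 = 22.26 km/s.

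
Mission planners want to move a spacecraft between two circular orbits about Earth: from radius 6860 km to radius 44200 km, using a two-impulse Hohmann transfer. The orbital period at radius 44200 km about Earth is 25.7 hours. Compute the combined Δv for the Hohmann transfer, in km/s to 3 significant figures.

Δv = 3.85 km/s

From Kepler's third law T² = 4π²r³/μ at r = 44200 km, T = 25.7 hours = 25.7 × 3600 s = 92520 s: μ = 4π²r³/T² = 3.98250×10^5 km³/s².
The Hohmann ellipse has a_t = (r₁ + r₂)/2 = 25530 km.
Circular speed at r₁: v₁ = √(μ/r₁) = √(3.98250×10^5/6860) = 7.6193 km/s.
Transfer-orbit speed at r₁ (vis-viva): v_p = √[μ(2/r₁ − 1/a_t)] = 10.025 km/s.
First burn Δv₁ = |v_p − v₁| = 2.406 km/s.
At r₂, v₂ = √(μ/r₂) = 3.002 km/s.
Transfer-orbit speed at r₂: v_a = √[μ(2/r₂ − 1/a_t)] = 1.556 km/s.
Second burn Δv₂ = |v₂ − v_a| = 1.446 km/s.
Δv = Δv₁ + Δv₂ = 2.406 + 1.446 = 3.852 km/s.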